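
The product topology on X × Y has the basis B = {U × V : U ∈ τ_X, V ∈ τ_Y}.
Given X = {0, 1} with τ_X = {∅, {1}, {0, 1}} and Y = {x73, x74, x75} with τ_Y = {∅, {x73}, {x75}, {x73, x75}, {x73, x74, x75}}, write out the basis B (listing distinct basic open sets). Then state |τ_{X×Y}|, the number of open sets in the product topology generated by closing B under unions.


Basis B = {∅ × ∅, {1} × {x73}, {1} × {x75}, {0, 1} × {x73}, {0, 1} × {x75}, {1} × {x73, x75}, {1} × {x73, x74, x75}, {0, 1} × {x73, x75}, {0, 1} × {x73, x74, x75}}; |τ_{X×Y}| = 14.

Enumerate products U × V with U ∈ τ_X, V ∈ τ_Y (deduplicated):
  ∅ × ∅ = {} (∅)
  {1} × {x73} = {(1,x73)}
  {1} × {x75} = {(1,x75)}
  {0, 1} × {x73} = {(0,x73), (1,x73)}
  {0, 1} × {x75} = {(0,x75), (1,x75)}
  {1} × {x73, x75} = {(1,x73), (1,x75)}
  {1} × {x73, x74, x75} = {(1,x73), (1,x74), (1,x75)}
  {0, 1} × {x73, x75} = {(0,x73), (0,x75), (1,x73), (1,x75)}
  {0, 1} × {x73, x74, x75} = {(0,x73), (0,x74), (0,x75), (1,x73), (1,x74), (1,x75)}
These 9 distinct sets form the basis B.
Close under arbitrary unions to get τ_{X×Y}; counting gives |τ_{X×Y}| = 14.


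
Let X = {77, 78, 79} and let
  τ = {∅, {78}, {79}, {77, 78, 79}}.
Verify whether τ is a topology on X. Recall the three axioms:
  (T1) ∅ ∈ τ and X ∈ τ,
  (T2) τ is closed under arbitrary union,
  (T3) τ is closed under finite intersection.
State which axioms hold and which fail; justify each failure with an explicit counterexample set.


τ is NOT a topology on X.

Axiom (T1): ∅ ∈ τ? Yes; X ∈ τ? Yes.
Axiom (T2/T3): check pairwise unions and intersections of members of τ.
Counterexample for (T2): {78} ∪ {79} = {78, 79} ∉ τ. Therefore τ is NOT a topology.


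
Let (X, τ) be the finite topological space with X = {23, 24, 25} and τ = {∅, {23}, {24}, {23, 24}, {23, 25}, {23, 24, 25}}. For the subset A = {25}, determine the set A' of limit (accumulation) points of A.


A' = ∅

For each x ∈ X, list the open sets U ∈ τ with x ∈ U, then check whether U ∩ (A ∖ {x}) ≠ ∅ for every such U.
  x = 23: open {23} ∋ x has {23} ∩ (A ∖ {23}) = ∅, so x is NOT a limit point.
  x = 24: open {24} ∋ x has {24} ∩ (A ∖ {24}) = ∅, so x is NOT a limit point.
  x = 25: open {23, 25} ∋ x has {23, 25} ∩ (A ∖ {25}) = ∅, so x is NOT a limit point.
Collecting: A' = ∅.


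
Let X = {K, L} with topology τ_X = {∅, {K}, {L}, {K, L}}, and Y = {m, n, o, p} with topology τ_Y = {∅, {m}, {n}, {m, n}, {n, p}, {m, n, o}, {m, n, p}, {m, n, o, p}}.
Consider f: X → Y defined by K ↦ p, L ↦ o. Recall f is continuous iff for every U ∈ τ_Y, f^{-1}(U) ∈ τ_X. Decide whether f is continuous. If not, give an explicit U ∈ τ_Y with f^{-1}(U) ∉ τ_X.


f IS continuous.

Compute f^{-1}(U) for each U ∈ τ_Y:
  U = ∅: f^{-1}(U) = ∅ ∈ τ_X ✓.
  U = {m}: f^{-1}(U) = ∅ ∈ τ_X ✓.
  U = {n}: f^{-1}(U) = ∅ ∈ τ_X ✓.
  U = {m, n}: f^{-1}(U) = ∅ ∈ τ_X ✓.
  U = {n, p}: f^{-1}(U) = {K} ∈ τ_X ✓.
  U = {m, n, o}: f^{-1}(U) = {L} ∈ τ_X ✓.
  U = {m, n, p}: f^{-1}(U) = {K} ∈ τ_X ✓.
  U = {m, n, o, p}: f^{-1}(U) = {K, L} ∈ τ_X ✓.
Every preimage lies in τ_X, so f IS continuous.


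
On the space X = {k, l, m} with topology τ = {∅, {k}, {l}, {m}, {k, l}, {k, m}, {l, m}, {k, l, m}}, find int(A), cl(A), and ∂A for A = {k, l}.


int(A) = {k, l}, cl(A) = {k, l}, ∂A = ∅.

Closed sets in (X, τ) are complements of opens:
  closed(X, τ) = {∅, {k}, {l}, {m}, {k, l}, {k, m}, {l, m}, {k, l, m}}.
int(A) = ⋃ {U ∈ τ : U ⊆ A}. Opens contained in A: ∅, {k}, {l}, {k, l}.
Taking the union of these: int(A) = {k, l}.
cl(A) = ⋂ {C closed : A ⊆ C}. Closed sets containing A: {k, l}, {k, l, m}.
Intersecting these: cl(A) = {k, l}.
∂A = cl(A) ∖ int(A) = {k, l} ∖ {k, l} = ∅.


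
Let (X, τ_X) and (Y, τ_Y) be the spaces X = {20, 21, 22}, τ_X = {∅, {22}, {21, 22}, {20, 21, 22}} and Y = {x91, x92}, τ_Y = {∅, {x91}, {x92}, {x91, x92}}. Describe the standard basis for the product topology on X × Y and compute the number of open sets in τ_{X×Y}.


Basis B = {∅ × ∅, {22} × {x91}, {22} × {x92}, {21, 22} × {x91}, {21, 22} × {x92}, {22} × {x91, x92}, {20, 21, 22} × {x91}, {20, 21, 22} × {x92}, {21, 22} × {x91, x92}, {20, 21, 22} × {x91, x92}}; |τ_{X×Y}| = 16.

Enumerate products U × V with U ∈ τ_X, V ∈ τ_Y (deduplicated):
  ∅ × ∅ = {} (∅)
  {22} × {x91} = {(22,x91)}
  {22} × {x92} = {(22,x92)}
  {21, 22} × {x91} = {(21,x91), (22,x91)}
  {21, 22} × {x92} = {(21,x92), (22,x92)}
  {22} × {x91, x92} = {(22,x91), (22,x92)}
  {20, 21, 22} × {x91} = {(20,x91), (21,x91), (22,x91)}
  {20, 21, 22} × {x92} = {(20,x92), (21,x92), (22,x92)}
  {21, 22} × {x91, x92} = {(21,x91), (21,x92), (22,x91), (22,x92)}
  {20, 21, 22} × {x91, x92} = {(20,x91), (20,x92), (21,x91), (21,x92), (22,x91), (22,x92)}
These 10 distinct sets form the basis B.
Close under arbitrary unions to get τ_{X×Y}; counting gives |τ_{X×Y}| = 16.


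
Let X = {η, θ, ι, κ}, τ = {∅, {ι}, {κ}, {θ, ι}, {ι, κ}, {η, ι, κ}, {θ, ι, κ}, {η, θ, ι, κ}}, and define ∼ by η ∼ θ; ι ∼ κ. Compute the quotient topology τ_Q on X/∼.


X/∼ = {[η=θ], [ι=κ]}; |τ_Q| = 3.

Equivalence classes: [η=θ], [ι=κ].
Quotient map π: X → X/∼ sends η ↦ [η=θ], θ ↦ [η=θ], ι ↦ [ι=κ], κ ↦ [ι=κ].
For each subset V ⊆ X/∼, compute π^{-1}(V) ⊆ X and check whether π^{-1}(V) ∈ τ. V is open in τ_Q iff π^{-1}(V) ∈ τ.
  V = {}: π^{-1}(V) = ∅ ∈ τ ✓.
  V = {[η=θ]}: π^{-1}(V) = {η, θ} ∉ τ ✗.
  V = {[ι=κ]}: π^{-1}(V) = {ι, κ} ∈ τ ✓.
  V = {[η=θ], [ι=κ]}: π^{-1}(V) = {η, θ, ι, κ} ∈ τ ✓.
Open sets in the quotient: τ_Q = {{}, {[ι=κ]}, {[η=θ], [ι=κ]}} (3 elements).


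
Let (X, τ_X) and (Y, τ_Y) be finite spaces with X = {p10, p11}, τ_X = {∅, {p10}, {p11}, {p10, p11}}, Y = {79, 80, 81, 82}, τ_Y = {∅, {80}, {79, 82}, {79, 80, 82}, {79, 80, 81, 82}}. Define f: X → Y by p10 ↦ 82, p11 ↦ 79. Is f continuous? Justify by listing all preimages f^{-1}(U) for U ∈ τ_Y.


f IS continuous.

Compute f^{-1}(U) for each U ∈ τ_Y:
  U = ∅: f^{-1}(U) = ∅ ∈ τ_X ✓.
  U = {80}: f^{-1}(U) = ∅ ∈ τ_X ✓.
  U = {79, 82}: f^{-1}(U) = {p10, p11} ∈ τ_X ✓.
  U = {79, 80, 82}: f^{-1}(U) = {p10, p11} ∈ τ_X ✓.
  U = {79, 80, 81, 82}: f^{-1}(U) = {p10, p11} ∈ τ_X ✓.
Every preimage lies in τ_X, so f IS continuous.


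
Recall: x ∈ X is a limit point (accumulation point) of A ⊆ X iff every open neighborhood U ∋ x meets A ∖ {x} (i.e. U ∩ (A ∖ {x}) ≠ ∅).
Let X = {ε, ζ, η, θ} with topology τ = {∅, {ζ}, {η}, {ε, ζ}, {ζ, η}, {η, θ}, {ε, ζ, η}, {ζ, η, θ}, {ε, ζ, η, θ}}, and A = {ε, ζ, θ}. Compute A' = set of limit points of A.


A' = {ε}

For each x ∈ X, list the open sets U ∈ τ with x ∈ U, then check whether U ∩ (A ∖ {x}) ≠ ∅ for every such U.
  x = ε: opens ∋ x are {ε, ζ}, {ε, ζ, η}, {ε, ζ, η, θ}; each meets A ∖ {ε}, so x IS a limit point.
  x = ζ: open {ζ} ∋ x has {ζ} ∩ (A ∖ {ζ}) = ∅, so x is NOT a limit point.
  x = η: open {η} ∋ x has {η} ∩ (A ∖ {η}) = ∅, so x is NOT a limit point.
  x = θ: open {η, θ} ∋ x has {η, θ} ∩ (A ∖ {θ}) = ∅, so x is NOT a limit point.
Collecting: A' = {ε}.


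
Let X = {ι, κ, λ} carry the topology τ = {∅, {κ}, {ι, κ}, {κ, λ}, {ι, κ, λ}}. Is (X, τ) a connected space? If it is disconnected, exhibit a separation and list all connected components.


(X, τ) is connected.

Find clopen sets (U ∈ τ with X ∖ U ∈ τ):
  U = ∅, X ∖ U = {ι, κ, λ} — both open, so U is clopen.
  U = {ι, κ, λ}, X ∖ U = ∅ — both open, so U is clopen.
Only trivial clopens (∅ and X) exist, so (X, τ) is connected.
Compute connected components by grouping points that agree on all clopens:
  component: {ι, κ, λ}


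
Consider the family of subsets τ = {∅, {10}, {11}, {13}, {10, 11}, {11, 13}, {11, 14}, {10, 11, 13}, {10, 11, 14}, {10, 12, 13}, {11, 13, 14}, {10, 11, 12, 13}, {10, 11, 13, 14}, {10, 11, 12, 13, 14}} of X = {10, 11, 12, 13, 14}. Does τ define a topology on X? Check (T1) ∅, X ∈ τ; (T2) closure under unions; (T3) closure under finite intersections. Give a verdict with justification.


τ is NOT a topology on X.

Axiom (T1): ∅ ∈ τ? Yes; X ∈ τ? Yes.
Axiom (T2/T3): check pairwise unions and intersections of members of τ.
Counterexample for (T2): {10} ∪ {13} = {10, 13} ∉ τ. Therefore τ is NOT a topology.


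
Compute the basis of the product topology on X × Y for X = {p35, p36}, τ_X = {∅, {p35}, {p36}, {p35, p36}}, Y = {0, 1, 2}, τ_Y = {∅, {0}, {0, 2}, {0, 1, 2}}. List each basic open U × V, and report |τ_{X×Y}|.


Basis B = {∅ × ∅, {p35} × {0}, {p36} × {0}, {p35} × {0, 2}, {p35, p36} × {0}, {p36} × {0, 2}, {p35} × {0, 1, 2}, {p36} × {0, 1, 2}, {p35, p36} × {0, 2}, {p35, p36} × {0, 1, 2}}; |τ_{X×Y}| = 16.

Enumerate products U × V with U ∈ τ_X, V ∈ τ_Y (deduplicated):
  ∅ × ∅ = {} (∅)
  {p35} × {0} = {(p35,0)}
  {p36} × {0} = {(p36,0)}
  {p35} × {0, 2} = {(p35,0), (p35,2)}
  {p35, p36} × {0} = {(p35,0), (p36,0)}
  {p36} × {0, 2} = {(p36,0), (p36,2)}
  {p35} × {0, 1, 2} = {(p35,0), (p35,1), (p35,2)}
  {p36} × {0, 1, 2} = {(p36,0), (p36,1), (p36,2)}
  {p35, p36} × {0, 2} = {(p35,0), (p35,2), (p36,0), (p36,2)}
  {p35, p36} × {0, 1, 2} = {(p35,0), (p35,1), (p35,2), (p36,0), (p36,1), (p36,2)}
These 10 distinct sets form the basis B.
Close under arbitrary unions to get τ_{X×Y}; counting gives |τ_{X×Y}| = 16.


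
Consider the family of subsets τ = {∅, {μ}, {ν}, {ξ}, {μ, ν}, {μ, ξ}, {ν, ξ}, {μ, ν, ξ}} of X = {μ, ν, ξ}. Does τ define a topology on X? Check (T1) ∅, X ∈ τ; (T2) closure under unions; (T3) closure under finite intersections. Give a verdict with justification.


τ IS a topology on X.

Axiom (T1): ∅ ∈ τ? Yes; X ∈ τ? Yes.
Axiom (T2/T3): check pairwise unions and intersections of members of τ.
All pairwise intersections and unions checked — each lies in τ. Therefore τ satisfies (T1), (T2), (T3): it IS a topology on X.


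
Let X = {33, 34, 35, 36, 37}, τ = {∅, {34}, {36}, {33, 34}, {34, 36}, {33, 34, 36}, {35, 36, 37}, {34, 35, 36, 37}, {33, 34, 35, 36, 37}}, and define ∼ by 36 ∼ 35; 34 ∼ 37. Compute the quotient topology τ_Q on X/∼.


X/∼ = {[33], [34=37], [35=36]}; |τ_Q| = 3.

Equivalence classes: [33], [34=37], [35=36].
Quotient map π: X → X/∼ sends 33 ↦ [33], 34 ↦ [34=37], 35 ↦ [35=36], 36 ↦ [35=36], 37 ↦ [34=37].
For each subset V ⊆ X/∼, compute π^{-1}(V) ⊆ X and check whether π^{-1}(V) ∈ τ. V is open in τ_Q iff π^{-1}(V) ∈ τ.
  V = {}: π^{-1}(V) = ∅ ∈ τ ✓.
  V = {[33]}: π^{-1}(V) = {33} ∉ τ ✗.
  V = {[34=37]}: π^{-1}(V) = {34, 37} ∉ τ ✗.
  V = {[33], [34=37]}: π^{-1}(V) = {33, 34, 37} ∉ τ ✗.
  V = {[35=36]}: π^{-1}(V) = {35, 36} ∉ τ ✗.
  V = {[33], [35=36]}: π^{-1}(V) = {33, 35, 36} ∉ τ ✗.
  V = {[34=37], [35=36]}: π^{-1}(V) = {34, 35, 36, 37} ∈ τ ✓.
  V = {[33], [34=37], [35=36]}: π^{-1}(V) = {33, 34, 35, 36, 37} ∈ τ ✓.
Open sets in the quotient: τ_Q = {{}, {[34=37], [35=36]}, {[33], [34=37], [35=36]}} (3 elements).


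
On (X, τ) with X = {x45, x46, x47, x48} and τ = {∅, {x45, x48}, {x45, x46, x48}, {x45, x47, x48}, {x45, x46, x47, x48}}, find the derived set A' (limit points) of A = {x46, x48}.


A' = {x45, x46, x47}

For each x ∈ X, list the open sets U ∈ τ with x ∈ U, then check whether U ∩ (A ∖ {x}) ≠ ∅ for every such U.
  x = x45: opens ∋ x are {x45, x48}, {x45, x46, x48}, {x45, x47, x48}, {x45, x46, x47, x48}; each meets A ∖ {x45}, so x IS a limit point.
  x = x46: opens ∋ x are {x45, x46, x48}, {x45, x46, x47, x48}; each meets A ∖ {x46}, so x IS a limit point.
  x = x47: opens ∋ x are {x45, x47, x48}, {x45, x46, x47, x48}; each meets A ∖ {x47}, so x IS a limit point.
  x = x48: open {x45, x48} ∋ x has {x45, x48} ∩ (A ∖ {x48}) = ∅, so x is NOT a limit point.
Collecting: A' = {x45, x46, x47}.


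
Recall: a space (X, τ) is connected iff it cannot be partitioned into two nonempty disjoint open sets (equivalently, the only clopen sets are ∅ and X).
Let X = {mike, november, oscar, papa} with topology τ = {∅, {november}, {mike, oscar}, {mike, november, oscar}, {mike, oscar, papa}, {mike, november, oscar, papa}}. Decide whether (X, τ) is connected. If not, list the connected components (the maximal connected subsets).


(X, τ) is disconnected; components = [{november}, {mike, oscar, papa}].

Find clopen sets (U ∈ τ with X ∖ U ∈ τ):
  U = ∅, X ∖ U = {mike, november, oscar, papa} — both open, so U is clopen.
  U = {november}, X ∖ U = {mike, oscar, papa} — both open, so U is clopen.
  U = {mike, oscar, papa}, X ∖ U = {november} — both open, so U is clopen.
  U = {mike, november, oscar, papa}, X ∖ U = ∅ — both open, so U is clopen.
Nontrivial clopen(s) exist: e.g. {november}. So (X, τ) is disconnected.
Compute connected components by grouping points that agree on all clopens:
  component: {november}
  component: {mike, oscar, papa}


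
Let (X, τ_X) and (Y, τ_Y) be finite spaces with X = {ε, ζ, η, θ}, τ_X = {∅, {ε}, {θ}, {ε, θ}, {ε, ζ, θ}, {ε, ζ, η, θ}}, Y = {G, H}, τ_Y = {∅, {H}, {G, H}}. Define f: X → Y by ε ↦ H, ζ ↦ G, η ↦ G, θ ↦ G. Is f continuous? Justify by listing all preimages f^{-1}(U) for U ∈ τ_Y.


f IS continuous.

Compute f^{-1}(U) for each U ∈ τ_Y:
  U = ∅: f^{-1}(U) = ∅ ∈ τ_X ✓.
  U = {H}: f^{-1}(U) = {ε} ∈ τ_X ✓.
  U = {G, H}: f^{-1}(U) = {ε, ζ, η, θ} ∈ τ_X ✓.
Every preimage lies in τ_X, so f IS continuous.


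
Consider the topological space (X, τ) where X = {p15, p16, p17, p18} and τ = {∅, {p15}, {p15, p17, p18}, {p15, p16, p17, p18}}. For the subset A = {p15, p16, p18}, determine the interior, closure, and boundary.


int(A) = {p15}, cl(A) = {p15, p16, p17, p18}, ∂A = {p16, p17, p18}.

Closed sets in (X, τ) are complements of opens:
  closed(X, τ) = {∅, {p16}, {p16, p17, p18}, {p15, p16, p17, p18}}.
int(A) = ⋃ {U ∈ τ : U ⊆ A}. Opens contained in A: ∅, {p15}.
Taking the union of these: int(A) = {p15}.
cl(A) = ⋂ {C closed : A ⊆ C}. Closed sets containing A: {p15, p16, p17, p18}.
Intersecting these: cl(A) = {p15, p16, p17, p18}.
∂A = cl(A) ∖ int(A) = {p15, p16, p17, p18} ∖ {p15} = {p16, p17, p18}.


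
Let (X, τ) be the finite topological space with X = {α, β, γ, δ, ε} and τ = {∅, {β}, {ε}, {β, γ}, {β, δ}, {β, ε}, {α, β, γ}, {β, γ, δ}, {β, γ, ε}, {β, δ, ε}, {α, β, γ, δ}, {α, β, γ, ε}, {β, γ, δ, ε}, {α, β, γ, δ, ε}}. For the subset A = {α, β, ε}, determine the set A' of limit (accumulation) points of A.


A' = {α, γ, δ}

For each x ∈ X, list the open sets U ∈ τ with x ∈ U, then check whether U ∩ (A ∖ {x}) ≠ ∅ for every such U.
  x = α: opens ∋ x are {α, β, γ}, {α, β, γ, δ}, {α, β, γ, ε}, {α, β, γ, δ, ε}; each meets A ∖ {α}, so x IS a limit point.
  x = β: open {β} ∋ x has {β} ∩ (A ∖ {β}) = ∅, so x is NOT a limit point.
  x = γ: opens ∋ x are {β, γ}, {α, β, γ}, {β, γ, δ}, {β, γ, ε}, {α, β, γ, δ}, {α, β, γ, ε}, {β, γ, δ, ε}, {α, β, γ, δ, ε}; each meets A ∖ {γ}, so x IS a limit point.
  x = δ: opens ∋ x are {β, δ}, {β, γ, δ}, {β, δ, ε}, {α, β, γ, δ}, {β, γ, δ, ε}, {α, β, γ, δ, ε}; each meets A ∖ {δ}, so x IS a limit point.
  x = ε: open {ε} ∋ x has {ε} ∩ (A ∖ {ε}) = ∅, so x is NOT a limit point.
Collecting: A' = {α, γ, δ}.


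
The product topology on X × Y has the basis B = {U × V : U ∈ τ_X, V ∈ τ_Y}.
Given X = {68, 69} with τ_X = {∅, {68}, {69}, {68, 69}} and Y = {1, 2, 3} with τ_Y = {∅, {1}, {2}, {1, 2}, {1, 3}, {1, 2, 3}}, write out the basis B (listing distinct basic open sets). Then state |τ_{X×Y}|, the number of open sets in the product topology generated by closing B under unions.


Basis B = {∅ × ∅, {68} × {1}, {68} × {2}, {69} × {1}, {69} × {2}, {68} × {1, 2}, {68} × {1, 3}, {68, 69} × {1}, {68, 69} × {2}, {69} × {1, 2}, {69} × {1, 3}, {68} × {1, 2, 3}, {69} × {1, 2, 3}, {68, 69} × {1, 2}, {68, 69} × {1, 3}, {68, 69} × {1, 2, 3}}; |τ_{X×Y}| = 36.

Enumerate products U × V with U ∈ τ_X, V ∈ τ_Y (deduplicated):
  ∅ × ∅ = {} (∅)
  {68} × {1} = {(68,1)}
  {68} × {2} = {(68,2)}
  {69} × {1} = {(69,1)}
  {69} × {2} = {(69,2)}
  {68} × {1, 2} = {(68,1), (68,2)}
  {68} × {1, 3} = {(68,1), (68,3)}
  {68, 69} × {1} = {(68,1), (69,1)}
  {68, 69} × {2} = {(68,2), (69,2)}
  {69} × {1, 2} = {(69,1), (69,2)}
  {69} × {1, 3} = {(69,1), (69,3)}
  {68} × {1, 2, 3} = {(68,1), (68,2), (68,3)}
  {69} × {1, 2, 3} = {(69,1), (69,2), (69,3)}
  {68, 69} × {1, 2} = {(68,1), (68,2), (69,1), (69,2)}
  {68, 69} × {1, 3} = {(68,1), (68,3), (69,1), (69,3)}
  {68, 69} × {1, 2, 3} = {(68,1), (68,2), (68,3), (69,1), (69,2), (69,3)}
These 16 distinct sets form the basis B.
Close under arbitrary unions to get τ_{X×Y}; counting gives |τ_{X×Y}| = 36.


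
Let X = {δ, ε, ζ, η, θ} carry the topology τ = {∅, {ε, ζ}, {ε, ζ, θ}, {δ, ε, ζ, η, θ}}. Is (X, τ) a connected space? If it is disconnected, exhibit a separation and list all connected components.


(X, τ) is connected.

Find clopen sets (U ∈ τ with X ∖ U ∈ τ):
  U = ∅, X ∖ U = {δ, ε, ζ, η, θ} — both open, so U is clopen.
  U = {δ, ε, ζ, η, θ}, X ∖ U = ∅ — both open, so U is clopen.
Only trivial clopens (∅ and X) exist, so (X, τ) is connected.
Compute connected components by grouping points that agree on all clopens:
  component: {δ, ε, ζ, η, θ}


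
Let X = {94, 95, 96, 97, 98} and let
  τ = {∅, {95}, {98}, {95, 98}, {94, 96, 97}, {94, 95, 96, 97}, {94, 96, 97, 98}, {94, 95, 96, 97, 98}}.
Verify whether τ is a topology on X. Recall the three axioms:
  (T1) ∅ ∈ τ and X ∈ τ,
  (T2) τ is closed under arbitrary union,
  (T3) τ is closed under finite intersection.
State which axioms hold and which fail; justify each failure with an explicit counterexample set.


τ IS a topology on X.

Axiom (T1): ∅ ∈ τ? Yes; X ∈ τ? Yes.
Axiom (T2/T3): check pairwise unions and intersections of members of τ.
All pairwise intersections and unions checked — each lies in τ. Therefore τ satisfies (T1), (T2), (T3): it IS a topology on X.


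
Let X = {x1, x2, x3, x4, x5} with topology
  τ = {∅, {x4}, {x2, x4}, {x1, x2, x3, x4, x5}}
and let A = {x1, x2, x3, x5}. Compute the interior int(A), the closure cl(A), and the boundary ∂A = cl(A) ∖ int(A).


int(A) = ∅, cl(A) = {x1, x2, x3, x5}, ∂A = {x1, x2, x3, x5}.

Closed sets in (X, τ) are complements of opens:
  closed(X, τ) = {∅, {x1, x3, x5}, {x1, x2, x3, x5}, {x1, x2, x3, x4, x5}}.
int(A) = ⋃ {U ∈ τ : U ⊆ A}. Opens contained in A: ∅.
Taking the union of these: int(A) = ∅.
cl(A) = ⋂ {C closed : A ⊆ C}. Closed sets containing A: {x1, x2, x3, x5}, {x1, x2, x3, x4, x5}.
Intersecting these: cl(A) = {x1, x2, x3, x5}.
∂A = cl(A) ∖ int(A) = {x1, x2, x3, x5} ∖ ∅ = {x1, x2, x3, x5}.


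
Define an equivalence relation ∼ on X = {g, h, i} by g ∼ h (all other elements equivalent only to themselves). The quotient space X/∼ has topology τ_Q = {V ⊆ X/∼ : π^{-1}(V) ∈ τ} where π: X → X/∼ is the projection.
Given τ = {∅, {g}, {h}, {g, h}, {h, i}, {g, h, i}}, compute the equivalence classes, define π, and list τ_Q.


X/∼ = {[g=h], [i]}; |τ_Q| = 3.

Equivalence classes: [g=h], [i].
Quotient map π: X → X/∼ sends g ↦ [g=h], h ↦ [g=h], i ↦ [i].
For each subset V ⊆ X/∼, compute π^{-1}(V) ⊆ X and check whether π^{-1}(V) ∈ τ. V is open in τ_Q iff π^{-1}(V) ∈ τ.
  V = {}: π^{-1}(V) = ∅ ∈ τ ✓.
  V = {[g=h]}: π^{-1}(V) = {g, h} ∈ τ ✓.
  V = {[i]}: π^{-1}(V) = {i} ∉ τ ✗.
  V = {[g=h], [i]}: π^{-1}(V) = {g, h, i} ∈ τ ✓.
Open sets in the quotient: τ_Q = {{}, {[g=h]}, {[g=h], [i]}} (3 elements).


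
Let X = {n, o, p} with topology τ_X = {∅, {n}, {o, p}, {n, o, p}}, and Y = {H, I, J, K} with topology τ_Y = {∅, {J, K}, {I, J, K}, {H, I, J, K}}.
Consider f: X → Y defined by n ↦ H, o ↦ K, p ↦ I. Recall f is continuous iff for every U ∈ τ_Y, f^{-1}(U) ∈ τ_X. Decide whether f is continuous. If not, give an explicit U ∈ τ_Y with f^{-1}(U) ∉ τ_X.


f is NOT continuous.

Compute f^{-1}(U) for each U ∈ τ_Y:
  U = ∅: f^{-1}(U) = ∅ ∈ τ_X ✓.
  U = {J, K}: f^{-1}(U) = {o} ∉ τ_X ✗.
  U = {I, J, K}: f^{-1}(U) = {o, p} ∈ τ_X ✓.
  U = {H, I, J, K}: f^{-1}(U) = {n, o, p} ∈ τ_X ✓.
Found U = {J, K} with f^{-1}(U) = {o} not in τ_X. Therefore f is NOT continuous.


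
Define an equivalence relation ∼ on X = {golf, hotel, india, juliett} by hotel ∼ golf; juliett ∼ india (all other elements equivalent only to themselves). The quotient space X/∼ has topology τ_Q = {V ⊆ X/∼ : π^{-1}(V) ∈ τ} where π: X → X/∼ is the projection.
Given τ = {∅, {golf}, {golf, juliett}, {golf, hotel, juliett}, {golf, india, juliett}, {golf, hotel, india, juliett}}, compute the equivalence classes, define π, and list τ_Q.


X/∼ = {[golf=hotel], [india=juliett]}; |τ_Q| = 2.

Equivalence classes: [golf=hotel], [india=juliett].
Quotient map π: X → X/∼ sends golf ↦ [golf=hotel], hotel ↦ [golf=hotel], india ↦ [india=juliett], juliett ↦ [india=juliett].
For each subset V ⊆ X/∼, compute π^{-1}(V) ⊆ X and check whether π^{-1}(V) ∈ τ. V is open in τ_Q iff π^{-1}(V) ∈ τ.
  V = {}: π^{-1}(V) = ∅ ∈ τ ✓.
  V = {[golf=hotel]}: π^{-1}(V) = {golf, hotel} ∉ τ ✗.
  V = {[india=juliett]}: π^{-1}(V) = {india, juliett} ∉ τ ✗.
  V = {[golf=hotel], [india=juliett]}: π^{-1}(V) = {golf, hotel, india, juliett} ∈ τ ✓.
Open sets in the quotient: τ_Q = {{}, {[golf=hotel], [india=juliett]}} (2 elements).


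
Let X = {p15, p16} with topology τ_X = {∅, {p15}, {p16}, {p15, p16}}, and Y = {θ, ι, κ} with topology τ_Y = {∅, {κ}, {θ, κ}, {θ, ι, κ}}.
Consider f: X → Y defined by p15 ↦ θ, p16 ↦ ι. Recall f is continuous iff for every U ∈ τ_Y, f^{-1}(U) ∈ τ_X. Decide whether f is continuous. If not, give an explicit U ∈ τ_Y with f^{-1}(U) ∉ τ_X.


f IS continuous.

Compute f^{-1}(U) for each U ∈ τ_Y:
  U = ∅: f^{-1}(U) = ∅ ∈ τ_X ✓.
  U = {κ}: f^{-1}(U) = ∅ ∈ τ_X ✓.
  U = {θ, κ}: f^{-1}(U) = {p15} ∈ τ_X ✓.
  U = {θ, ι, κ}: f^{-1}(U) = {p15, p16} ∈ τ_X ✓.
Every preimage lies in τ_X, so f IS continuous.


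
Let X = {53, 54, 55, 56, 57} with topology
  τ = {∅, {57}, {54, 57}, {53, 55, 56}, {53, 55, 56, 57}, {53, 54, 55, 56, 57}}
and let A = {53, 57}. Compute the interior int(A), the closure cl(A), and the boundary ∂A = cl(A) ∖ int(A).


int(A) = {57}, cl(A) = {53, 54, 55, 56, 57}, ∂A = {53, 54, 55, 56}.

Closed sets in (X, τ) are complements of opens:
  closed(X, τ) = {∅, {54}, {54, 57}, {53, 55, 56}, {53, 54, 55, 56}, {53, 54, 55, 56, 57}}.
int(A) = ⋃ {U ∈ τ : U ⊆ A}. Opens contained in A: ∅, {57}.
Taking the union of these: int(A) = {57}.
cl(A) = ⋂ {C closed : A ⊆ C}. Closed sets containing A: {53, 54, 55, 56, 57}.
Intersecting these: cl(A) = {53, 54, 55, 56, 57}.
∂A = cl(A) ∖ int(A) = {53, 54, 55, 56, 57} ∖ {57} = {53, 54, 55, 56}.


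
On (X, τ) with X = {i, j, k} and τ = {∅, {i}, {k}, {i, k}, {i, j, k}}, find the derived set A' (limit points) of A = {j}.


A' = ∅

For each x ∈ X, list the open sets U ∈ τ with x ∈ U, then check whether U ∩ (A ∖ {x}) ≠ ∅ for every such U.
  x = i: open {i} ∋ x has {i} ∩ (A ∖ {i}) = ∅, so x is NOT a limit point.
  x = j: open {i, j, k} ∋ x has {i, j, k} ∩ (A ∖ {j}) = ∅, so x is NOT a limit point.
  x = k: open {k} ∋ x has {k} ∩ (A ∖ {k}) = ∅, so x is NOT a limit point.
Collecting: A' = ∅.


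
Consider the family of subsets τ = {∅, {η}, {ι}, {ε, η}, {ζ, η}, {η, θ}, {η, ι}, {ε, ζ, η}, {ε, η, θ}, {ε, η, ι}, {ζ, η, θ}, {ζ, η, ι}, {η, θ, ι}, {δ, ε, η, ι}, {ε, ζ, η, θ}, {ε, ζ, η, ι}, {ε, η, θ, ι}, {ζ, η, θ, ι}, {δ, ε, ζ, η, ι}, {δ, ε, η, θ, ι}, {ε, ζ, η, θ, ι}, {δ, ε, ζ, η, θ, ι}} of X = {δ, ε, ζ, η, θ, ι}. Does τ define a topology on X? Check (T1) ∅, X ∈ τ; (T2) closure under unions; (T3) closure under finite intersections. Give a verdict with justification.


τ IS a topology on X.

Axiom (T1): ∅ ∈ τ? Yes; X ∈ τ? Yes.
Axiom (T2/T3): check pairwise unions and intersections of members of τ.
All pairwise intersections and unions checked — each lies in τ. Therefore τ satisfies (T1), (T2), (T3): it IS a topology on X.


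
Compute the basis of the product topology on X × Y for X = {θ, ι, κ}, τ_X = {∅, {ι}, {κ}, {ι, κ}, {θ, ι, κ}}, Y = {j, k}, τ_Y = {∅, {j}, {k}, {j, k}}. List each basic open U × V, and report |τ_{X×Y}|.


Basis B = {∅ × ∅, {ι} × {j}, {ι} × {k}, {κ} × {j}, {κ} × {k}, {ι} × {j, k}, {ι, κ} × {j}, {ι, κ} × {k}, {κ} × {j, k}, {θ, ι, κ} × {j}, {θ, ι, κ} × {k}, {ι, κ} × {j, k}, {θ, ι, κ} × {j, k}}; |τ_{X×Y}| = 25.

Enumerate products U × V with U ∈ τ_X, V ∈ τ_Y (deduplicated):
  ∅ × ∅ = {} (∅)
  {ι} × {j} = {(ι,j)}
  {ι} × {k} = {(ι,k)}
  {κ} × {j} = {(κ,j)}
  {κ} × {k} = {(κ,k)}
  {ι} × {j, k} = {(ι,j), (ι,k)}
  {ι, κ} × {j} = {(ι,j), (κ,j)}
  {ι, κ} × {k} = {(ι,k), (κ,k)}
  {κ} × {j, k} = {(κ,j), (κ,k)}
  {θ, ι, κ} × {j} = {(θ,j), (ι,j), (κ,j)}
  {θ, ι, κ} × {k} = {(θ,k), (ι,k), (κ,k)}
  {ι, κ} × {j, k} = {(ι,j), (ι,k), (κ,j), (κ,k)}
  {θ, ι, κ} × {j, k} = {(θ,j), (θ,k), (ι,j), (ι,k), (κ,j), (κ,k)}
These 13 distinct sets form the basis B.
Close under arbitrary unions to get τ_{X×Y}; counting gives |τ_{X×Y}| = 25.


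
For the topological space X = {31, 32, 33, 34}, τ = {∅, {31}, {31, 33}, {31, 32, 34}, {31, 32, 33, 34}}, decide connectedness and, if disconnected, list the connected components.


(X, τ) is connected.

Find clopen sets (U ∈ τ with X ∖ U ∈ τ):
  U = ∅, X ∖ U = {31, 32, 33, 34} — both open, so U is clopen.
  U = {31, 32, 33, 34}, X ∖ U = ∅ — both open, so U is clopen.
Only trivial clopens (∅ and X) exist, so (X, τ) is connected.
Compute connected components by grouping points that agree on all clopens:
  component: {31, 32, 33, 34}


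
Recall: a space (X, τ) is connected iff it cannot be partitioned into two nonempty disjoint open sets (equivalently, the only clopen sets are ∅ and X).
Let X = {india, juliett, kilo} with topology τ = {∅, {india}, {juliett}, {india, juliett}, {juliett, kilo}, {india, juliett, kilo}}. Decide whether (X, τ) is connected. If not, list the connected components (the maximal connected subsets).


(X, τ) is disconnected; components = [{india}, {juliett, kilo}].

Find clopen sets (U ∈ τ with X ∖ U ∈ τ):
  U = ∅, X ∖ U = {india, juliett, kilo} — both open, so U is clopen.
  U = {india}, X ∖ U = {juliett, kilo} — both open, so U is clopen.
  U = {juliett, kilo}, X ∖ U = {india} — both open, so U is clopen.
  U = {india, juliett, kilo}, X ∖ U = ∅ — both open, so U is clopen.
Nontrivial clopen(s) exist: e.g. {india}. So (X, τ) is disconnected.
Compute connected components by grouping points that agree on all clopens:
  component: {india}
  component: {juliett, kilo}


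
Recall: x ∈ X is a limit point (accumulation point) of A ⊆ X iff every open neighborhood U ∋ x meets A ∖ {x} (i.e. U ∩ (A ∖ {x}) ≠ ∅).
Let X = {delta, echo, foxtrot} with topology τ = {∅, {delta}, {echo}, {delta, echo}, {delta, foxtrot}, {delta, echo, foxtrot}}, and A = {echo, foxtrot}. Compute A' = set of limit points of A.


A' = ∅

For each x ∈ X, list the open sets U ∈ τ with x ∈ U, then check whether U ∩ (A ∖ {x}) ≠ ∅ for every such U.
  x = delta: open {delta} ∋ x has {delta} ∩ (A ∖ {delta}) = ∅, so x is NOT a limit point.
  x = echo: open {echo} ∋ x has {echo} ∩ (A ∖ {echo}) = ∅, so x is NOT a limit point.
  x = foxtrot: open {delta, foxtrot} ∋ x has {delta, foxtrot} ∩ (A ∖ {foxtrot}) = ∅, so x is NOT a limit point.
Collecting: A' = ∅.


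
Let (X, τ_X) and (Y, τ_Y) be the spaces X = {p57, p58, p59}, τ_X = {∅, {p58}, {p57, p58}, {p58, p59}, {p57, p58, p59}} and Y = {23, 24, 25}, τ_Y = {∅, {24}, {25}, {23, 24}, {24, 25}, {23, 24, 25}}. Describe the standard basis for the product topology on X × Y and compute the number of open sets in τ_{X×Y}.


Basis B = {∅ × ∅, {p58} × {24}, {p58} × {25}, {p57, p58} × {24}, {p57, p58} × {25}, {p58} × {23, 24}, {p58} × {24, 25}, {p58, p59} × {24}, {p58, p59} × {25}, {p57, p58, p59} × {24}, {p57, p58, p59} × {25}, {p58} × {23, 24, 25}, {p57, p58} × {23, 24}, {p57, p58} × {24, 25}, {p58, p59} × {23, 24}, {p58, p59} × {24, 25}, {p57, p58} × {23, 24, 25}, {p57, p58, p59} × {23, 24}, {p57, p58, p59} × {24, 25}, {p58, p59} × {23, 24, 25}, {p57, p58, p59} × {23, 24, 25}}; |τ_{X×Y}| = 70.

Enumerate products U × V with U ∈ τ_X, V ∈ τ_Y (deduplicated):
  ∅ × ∅ = {} (∅)
  {p58} × {24} = {(p58,24)}
  {p58} × {25} = {(p58,25)}
  {p57, p58} × {24} = {(p57,24), (p58,24)}
  {p57, p58} × {25} = {(p57,25), (p58,25)}
  {p58} × {23, 24} = {(p58,23), (p58,24)}
  {p58} × {24, 25} = {(p58,24), (p58,25)}
  {p58, p59} × {24} = {(p58,24), (p59,24)}
  {p58, p59} × {25} = {(p58,25), (p59,25)}
  {p57, p58, p59} × {24} = {(p57,24), (p58,24), (p59,24)}
  {p57, p58, p59} × {25} = {(p57,25), (p58,25), (p59,25)}
  {p58} × {23, 24, 25} = {(p58,23), (p58,24), (p58,25)}
  {p57, p58} × {23, 24} = {(p57,23), (p57,24), (p58,23), (p58,24)}
  {p57, p58} × {24, 25} = {(p57,24), (p57,25), (p58,24), (p58,25)}
  {p58, p59} × {23, 24} = {(p58,23), (p58,24), (p59,23), (p59,24)}
  {p58, p59} × {24, 25} = {(p58,24), (p58,25), (p59,24), (p59,25)}
  {p57, p58} × {23, 24, 25} = {(p57,23), (p57,24), (p57,25), (p58,23), (p58,24), (p58,25)}
  {p57, p58, p59} × {23, 24} = {(p57,23), (p57,24), (p58,23), (p58,24), (p59,23), (p59,24)}
  {p57, p58, p59} × {24, 25} = {(p57,24), (p57,25), (p58,24), (p58,25), (p59,24), (p59,25)}
  {p58, p59} × {23, 24, 25} = {(p58,23), (p58,24), (p58,25), (p59,23), (p59,24), (p59,25)}
  {p57, p58, p59} × {23, 24, 25} = {(p57,23), (p57,24), (p57,25), (p58,23), (p58,24), (p58,25), (p59,23), (p59,24), (p59,25)}
These 21 distinct sets form the basis B.
Close under arbitrary unions to get τ_{X×Y}; counting gives |τ_{X×Y}| = 70.


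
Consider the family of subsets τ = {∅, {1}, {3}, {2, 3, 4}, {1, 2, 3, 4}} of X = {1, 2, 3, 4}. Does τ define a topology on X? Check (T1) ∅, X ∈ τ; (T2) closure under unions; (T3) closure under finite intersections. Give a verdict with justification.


τ is NOT a topology on X.

Axiom (T1): ∅ ∈ τ? Yes; X ∈ τ? Yes.
Axiom (T2/T3): check pairwise unions and intersections of members of τ.
Counterexample for (T2): {1} ∪ {3} = {1, 3} ∉ τ. Therefore τ is NOT a topology.


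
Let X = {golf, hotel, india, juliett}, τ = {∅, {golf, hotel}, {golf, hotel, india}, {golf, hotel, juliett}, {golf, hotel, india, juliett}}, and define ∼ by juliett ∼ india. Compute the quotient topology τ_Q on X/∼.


X/∼ = {[golf], [hotel], [india=juliett]}; |τ_Q| = 3.

Equivalence classes: [golf], [hotel], [india=juliett].
Quotient map π: X → X/∼ sends golf ↦ [golf], hotel ↦ [hotel], india ↦ [india=juliett], juliett ↦ [india=juliett].
For each subset V ⊆ X/∼, compute π^{-1}(V) ⊆ X and check whether π^{-1}(V) ∈ τ. V is open in τ_Q iff π^{-1}(V) ∈ τ.
  V = {}: π^{-1}(V) = ∅ ∈ τ ✓.
  V = {[golf]}: π^{-1}(V) = {golf} ∉ τ ✗.
  V = {[hotel]}: π^{-1}(V) = {hotel} ∉ τ ✗.
  V = {[golf], [hotel]}: π^{-1}(V) = {golf, hotel} ∈ τ ✓.
  V = {[india=juliett]}: π^{-1}(V) = {india, juliett} ∉ τ ✗.
  V = {[golf], [india=juliett]}: π^{-1}(V) = {golf, india, juliett} ∉ τ ✗.
  V = {[hotel], [india=juliett]}: π^{-1}(V) = {hotel, india, juliett} ∉ τ ✗.
  V = {[golf], [hotel], [india=juliett]}: π^{-1}(V) = {golf, hotel, india, juliett} ∈ τ ✓.
Open sets in the quotient: τ_Q = {{}, {[golf], [hotel]}, {[golf], [hotel], [india=juliett]}} (3 elements).


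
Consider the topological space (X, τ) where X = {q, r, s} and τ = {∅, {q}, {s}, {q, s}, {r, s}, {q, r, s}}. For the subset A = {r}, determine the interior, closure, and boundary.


int(A) = ∅, cl(A) = {r}, ∂A = {r}.

Closed sets in (X, τ) are complements of opens:
  closed(X, τ) = {∅, {q}, {r}, {q, r}, {r, s}, {q, r, s}}.
int(A) = ⋃ {U ∈ τ : U ⊆ A}. Opens contained in A: ∅.
Taking the union of these: int(A) = ∅.
cl(A) = ⋂ {C closed : A ⊆ C}. Closed sets containing A: {r}, {q, r}, {r, s}, {q, r, s}.
Intersecting these: cl(A) = {r}.
∂A = cl(A) ∖ int(A) = {r} ∖ ∅ = {r}.


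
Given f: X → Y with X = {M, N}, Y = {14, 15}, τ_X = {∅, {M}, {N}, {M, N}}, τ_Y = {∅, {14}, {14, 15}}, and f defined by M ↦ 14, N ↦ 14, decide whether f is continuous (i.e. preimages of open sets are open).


f IS continuous.

Compute f^{-1}(U) for each U ∈ τ_Y:
  U = ∅: f^{-1}(U) = ∅ ∈ τ_X ✓.
  U = {14}: f^{-1}(U) = {M, N} ∈ τ_X ✓.
  U = {14, 15}: f^{-1}(U) = {M, N} ∈ τ_X ✓.
Every preimage lies in τ_X, so f IS continuous.


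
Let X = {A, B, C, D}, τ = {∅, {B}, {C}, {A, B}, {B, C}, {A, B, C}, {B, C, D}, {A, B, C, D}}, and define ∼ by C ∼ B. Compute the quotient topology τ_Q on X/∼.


X/∼ = {[A], [B=C], [D]}; |τ_Q| = 5.

Equivalence classes: [A], [B=C], [D].
Quotient map π: X → X/∼ sends A ↦ [A], B ↦ [B=C], C ↦ [B=C], D ↦ [D].
For each subset V ⊆ X/∼, compute π^{-1}(V) ⊆ X and check whether π^{-1}(V) ∈ τ. V is open in τ_Q iff π^{-1}(V) ∈ τ.
  V = {}: π^{-1}(V) = ∅ ∈ τ ✓.
  V = {[A]}: π^{-1}(V) = {A} ∉ τ ✗.
  V = {[B=C]}: π^{-1}(V) = {B, C} ∈ τ ✓.
  V = {[A], [B=C]}: π^{-1}(V) = {A, B, C} ∈ τ ✓.
  V = {[D]}: π^{-1}(V) = {D} ∉ τ ✗.
  V = {[A], [D]}: π^{-1}(V) = {A, D} ∉ τ ✗.
  V = {[B=C], [D]}: π^{-1}(V) = {B, C, D} ∈ τ ✓.
  V = {[A], [B=C], [D]}: π^{-1}(V) = {A, B, C, D} ∈ τ ✓.
Open sets in the quotient: τ_Q = {{}, {[B=C]}, {[A], [B=C]}, {[B=C], [D]}, {[A], [B=C], [D]}} (5 elements).


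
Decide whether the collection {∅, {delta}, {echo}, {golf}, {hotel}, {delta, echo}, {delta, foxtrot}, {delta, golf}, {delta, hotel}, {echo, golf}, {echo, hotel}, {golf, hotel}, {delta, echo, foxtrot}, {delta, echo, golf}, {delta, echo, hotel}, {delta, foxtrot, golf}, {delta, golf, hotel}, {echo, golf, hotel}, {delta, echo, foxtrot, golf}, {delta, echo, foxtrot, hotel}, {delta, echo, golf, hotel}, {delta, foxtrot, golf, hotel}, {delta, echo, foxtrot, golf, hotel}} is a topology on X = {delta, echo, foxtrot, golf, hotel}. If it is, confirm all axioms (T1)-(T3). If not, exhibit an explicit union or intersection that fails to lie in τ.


τ is NOT a topology on X.

Axiom (T1): ∅ ∈ τ? Yes; X ∈ τ? Yes.
Axiom (T2/T3): check pairwise unions and intersections of members of τ.
Counterexample for (T2): {hotel} ∪ {delta, foxtrot} = {delta, foxtrot, hotel} ∉ τ. Therefore τ is NOT a topology.


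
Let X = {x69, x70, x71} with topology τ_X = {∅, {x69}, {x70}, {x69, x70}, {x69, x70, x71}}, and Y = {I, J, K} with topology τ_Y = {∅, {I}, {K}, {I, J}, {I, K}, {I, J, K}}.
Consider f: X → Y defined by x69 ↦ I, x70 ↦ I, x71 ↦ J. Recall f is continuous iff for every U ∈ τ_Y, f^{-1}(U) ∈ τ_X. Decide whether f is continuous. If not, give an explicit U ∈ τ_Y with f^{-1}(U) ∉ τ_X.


f IS continuous.

Compute f^{-1}(U) for each U ∈ τ_Y:
  U = ∅: f^{-1}(U) = ∅ ∈ τ_X ✓.
  U = {I}: f^{-1}(U) = {x69, x70} ∈ τ_X ✓.
  U = {K}: f^{-1}(U) = ∅ ∈ τ_X ✓.
  U = {I, J}: f^{-1}(U) = {x69, x70, x71} ∈ τ_X ✓.
  U = {I, K}: f^{-1}(U) = {x69, x70} ∈ τ_X ✓.
  U = {I, J, K}: f^{-1}(U) = {x69, x70, x71} ∈ τ_X ✓.
Every preimage lies in τ_X, so f IS continuous.


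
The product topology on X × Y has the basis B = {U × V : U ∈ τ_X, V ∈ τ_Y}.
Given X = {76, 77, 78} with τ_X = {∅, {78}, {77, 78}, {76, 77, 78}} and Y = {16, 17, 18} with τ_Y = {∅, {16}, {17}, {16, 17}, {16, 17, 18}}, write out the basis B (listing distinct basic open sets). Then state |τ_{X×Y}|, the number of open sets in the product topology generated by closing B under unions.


Basis B = {∅ × ∅, {78} × {16}, {78} × {17}, {77, 78} × {16}, {77, 78} × {17}, {78} × {16, 17}, {76, 77, 78} × {16}, {76, 77, 78} × {17}, {78} × {16, 17, 18}, {77, 78} × {16, 17}, {76, 77, 78} × {16, 17}, {77, 78} × {16, 17, 18}, {76, 77, 78} × {16, 17, 18}}; |τ_{X×Y}| = 30.

Enumerate products U × V with U ∈ τ_X, V ∈ τ_Y (deduplicated):
  ∅ × ∅ = {} (∅)
  {78} × {16} = {(78,16)}
  {78} × {17} = {(78,17)}
  {77, 78} × {16} = {(77,16), (78,16)}
  {77, 78} × {17} = {(77,17), (78,17)}
  {78} × {16, 17} = {(78,16), (78,17)}
  {76, 77, 78} × {16} = {(76,16), (77,16), (78,16)}
  {76, 77, 78} × {17} = {(76,17), (77,17), (78,17)}
  {78} × {16, 17, 18} = {(78,16), (78,17), (78,18)}
  {77, 78} × {16, 17} = {(77,16), (77,17), (78,16), (78,17)}
  {76, 77, 78} × {16, 17} = {(76,16), (76,17), (77,16), (77,17), (78,16), (78,17)}
  {77, 78} × {16, 17, 18} = {(77,16), (77,17), (77,18), (78,16), (78,17), (78,18)}
  {76, 77, 78} × {16, 17, 18} = {(76,16), (76,17), (76,18), (77,16), (77,17), (77,18), (78,16), (78,17), (78,18)}
These 13 distinct sets form the basis B.
Close under arbitrary unions to get τ_{X×Y}; counting gives |τ_{X×Y}| = 30.


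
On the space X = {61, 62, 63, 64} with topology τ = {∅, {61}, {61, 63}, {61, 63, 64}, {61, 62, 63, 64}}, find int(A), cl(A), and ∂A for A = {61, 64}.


int(A) = {61}, cl(A) = {61, 62, 63, 64}, ∂A = {62, 63, 64}.

Closed sets in (X, τ) are complements of opens:
  closed(X, τ) = {∅, {62}, {62, 64}, {62, 63, 64}, {61, 62, 63, 64}}.
int(A) = ⋃ {U ∈ τ : U ⊆ A}. Opens contained in A: ∅, {61}.
Taking the union of these: int(A) = {61}.
cl(A) = ⋂ {C closed : A ⊆ C}. Closed sets containing A: {61, 62, 63, 64}.
Intersecting these: cl(A) = {61, 62, 63, 64}.
∂A = cl(A) ∖ int(A) = {61, 62, 63, 64} ∖ {61} = {62, 63, 64}.


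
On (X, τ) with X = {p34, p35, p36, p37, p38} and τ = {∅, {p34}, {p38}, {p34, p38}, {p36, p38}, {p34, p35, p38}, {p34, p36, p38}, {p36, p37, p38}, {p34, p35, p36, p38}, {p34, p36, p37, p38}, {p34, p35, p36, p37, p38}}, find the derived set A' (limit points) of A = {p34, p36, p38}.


A' = {p35, p36, p37}

For each x ∈ X, list the open sets U ∈ τ with x ∈ U, then check whether U ∩ (A ∖ {x}) ≠ ∅ for every such U.
  x = p34: open {p34} ∋ x has {p34} ∩ (A ∖ {p34}) = ∅, so x is NOT a limit point.
  x = p35: opens ∋ x are {p34, p35, p38}, {p34, p35, p36, p38}, {p34, p35, p36, p37, p38}; each meets A ∖ {p35}, so x IS a limit point.
  x = p36: opens ∋ x are {p36, p38}, {p34, p36, p38}, {p36, p37, p38}, {p34, p35, p36, p38}, {p34, p36, p37, p38}, {p34, p35, p36, p37, p38}; each meets A ∖ {p36}, so x IS a limit point.
  x = p37: opens ∋ x are {p36, p37, p38}, {p34, p36, p37, p38}, {p34, p35, p36, p37, p38}; each meets A ∖ {p37}, so x IS a limit point.
  x = p38: open {p38} ∋ x has {p38} ∩ (A ∖ {p38}) = ∅, so x is NOT a limit point.
Collecting: A' = {p35, p36, p37}.


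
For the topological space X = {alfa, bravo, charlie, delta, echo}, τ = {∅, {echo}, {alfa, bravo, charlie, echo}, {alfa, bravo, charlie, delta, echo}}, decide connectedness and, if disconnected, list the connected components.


(X, τ) is connected.

Find clopen sets (U ∈ τ with X ∖ U ∈ τ):
  U = ∅, X ∖ U = {alfa, bravo, charlie, delta, echo} — both open, so U is clopen.
  U = {alfa, bravo, charlie, delta, echo}, X ∖ U = ∅ — both open, so U is clopen.
Only trivial clopens (∅ and X) exist, so (X, τ) is connected.
Compute connected components by grouping points that agree on all clopens:
  component: {alfa, bravo, charlie, delta, echo}
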